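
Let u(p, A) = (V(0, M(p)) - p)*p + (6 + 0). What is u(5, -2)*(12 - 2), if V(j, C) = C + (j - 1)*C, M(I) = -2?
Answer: -190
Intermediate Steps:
V(j, C) = C + C*(-1 + j) (V(j, C) = C + (-1 + j)*C = C + C*(-1 + j))
u(p, A) = 6 - p² (u(p, A) = (-2*0 - p)*p + (6 + 0) = (0 - p)*p + 6 = (-p)*p + 6 = -p² + 6 = 6 - p²)
u(5, -2)*(12 - 2) = (6 - 1*5²)*(12 - 2) = (6 - 1*25)*10 = (6 - 25)*10 = -19*10 = -190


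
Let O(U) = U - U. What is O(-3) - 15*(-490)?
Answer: 7350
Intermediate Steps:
O(U) = 0
O(-3) - 15*(-490) = 0 - 15*(-490) = 0 + 7350 = 7350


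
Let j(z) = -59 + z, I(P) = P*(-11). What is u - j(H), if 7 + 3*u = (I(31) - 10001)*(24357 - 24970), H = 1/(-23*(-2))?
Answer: 97210511/46 ≈ 2.1133e+6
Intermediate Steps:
I(P) = -11*P
H = 1/46 ≈ 0.021739
u = 2113213 (u = -7/3 + ((-11*31 - 10001)*(24357 - 24970))/3 = -7/3 + ((-341 - 10001)*(-613))/3 = -7/3 + (-10342*(-613))/3 = -7/3 + (⅓)*6339646 = -7/3 + 6339646/3 = 2113213)
u - j(H) = 2113213 - (-59 + 1/46) = 2113213 - 1*(-2713/46) = 2113213 + 2713/46 = 97210511/46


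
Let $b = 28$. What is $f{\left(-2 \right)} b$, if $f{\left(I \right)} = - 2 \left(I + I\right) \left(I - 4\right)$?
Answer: $-1344$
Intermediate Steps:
$f{\left(I \right)} = - 4 I \left(-4 + I\right)$ ($f{\left(I \right)} = - 2 \cdot 2 I \left(-4 + I\right) = - 4 I \left(-4 + I\right)$)
$f{\left(-2 \right)} b = 4 \left(-2\right) \left(4 - -2\right) 28 = 4 \left(-2\right) \left(4 + 2\right) 28 = 4 \left(-2\right) 6 \cdot 28 = \left(-48\right) 28 = -1344$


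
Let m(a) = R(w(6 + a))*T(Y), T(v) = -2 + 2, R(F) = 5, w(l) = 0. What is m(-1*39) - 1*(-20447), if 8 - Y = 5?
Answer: 20447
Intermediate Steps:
Y = 3 (Y = 8 - 1*5 = 8 - 5 = 3)
T(v) = 0
m(a) = 0 (m(a) = 5*0 = 0)
m(-1*39) - 1*(-20447) = 0 - 1*(-20447) = 0 + 20447 = 20447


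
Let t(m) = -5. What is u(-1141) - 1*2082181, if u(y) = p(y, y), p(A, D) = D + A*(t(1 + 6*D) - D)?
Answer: -3379498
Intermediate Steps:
p(A, D) = D + A*(-5 - D)
u(y) = -y² - 4*y (u(y) = y - 5*y - y*y = y - 5*y - y² = -y² - 4*y)
u(-1141) - 1*2082181 = -1141*(-4 - 1*(-1141)) - 1*2082181 = -1141*(-4 + 1141) - 2082181 = -1141*1137 - 2082181 = -1297317 - 2082181 = -3379498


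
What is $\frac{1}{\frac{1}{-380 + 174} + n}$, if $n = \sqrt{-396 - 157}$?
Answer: $- \frac{206}{23467109} - \frac{42436 i \sqrt{553}}{23467109} \approx -8.7782 \cdot 10^{-6} - 0.042524 i$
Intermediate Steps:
$n = i \sqrt{553}$ ($n = \sqrt{-553} = i \sqrt{553} \approx 23.516 i$)
$\frac{1}{\frac{1}{-380 + 174} + n} = \frac{1}{\frac{1}{-380 + 174} + i \sqrt{553}} = \frac{1}{\frac{1}{-206} + i \sqrt{553}} = \frac{1}{- \frac{1}{206} + i \sqrt{553}}$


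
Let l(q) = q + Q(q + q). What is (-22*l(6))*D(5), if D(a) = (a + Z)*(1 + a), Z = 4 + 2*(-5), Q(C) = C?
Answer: 2376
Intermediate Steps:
Z = -6 (Z = 4 - 10 = -6)
l(q) = 3*q (l(q) = q + (q + q) = q + 2*q = 3*q)
D(a) = (1 + a)*(-6 + a) (D(a) = (a - 6)*(1 + a) = (-6 + a)*(1 + a) = (1 + a)*(-6 + a))
(-22*l(6))*D(5) = (-66*6)*(-6 + 5² - 5*5) = (-22*18)*(-6 + 25 - 25) = -396*(-6) = 2376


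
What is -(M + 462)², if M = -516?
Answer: -2916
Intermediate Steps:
-(M + 462)² = -(-516 + 462)² = -1*(-54)² = -1*2916 = -2916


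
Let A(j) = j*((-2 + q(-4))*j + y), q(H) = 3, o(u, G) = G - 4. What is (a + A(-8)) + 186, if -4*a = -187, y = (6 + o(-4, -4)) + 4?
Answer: 1123/4 ≈ 280.75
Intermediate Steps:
o(u, G) = -4 + G
y = 2 (y = (6 + (-4 - 4)) + 4 = (6 - 8) + 4 = -2 + 4 = 2)
a = 187/4 (a = -¼*(-187) = 187/4 ≈ 46.750)
A(j) = j*(2 + j) (A(j) = j*((-2 + 3)*j + 2) = j*(1*j + 2) = j*(j + 2) = j*(2 + j))
(a + A(-8)) + 186 = (187/4 - 8*(2 - 8)) + 186 = (187/4 - 8*(-6)) + 186 = (187/4 + 48) + 186 = 379/4 + 186 = 1123/4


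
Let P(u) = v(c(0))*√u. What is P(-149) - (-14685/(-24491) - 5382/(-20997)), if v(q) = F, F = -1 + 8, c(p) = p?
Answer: -48905723/57137503 + 7*I*√149 ≈ -0.85593 + 85.446*I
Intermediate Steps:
F = 7
v(q) = 7
P(u) = 7*√u
P(-149) - (-14685/(-24491) - 5382/(-20997)) = 7*√(-149) - (-14685/(-24491) - 5382/(-20997)) = 7*(I*√149) - (-14685*(-1/24491) - 5382*(-1/20997)) = 7*I*√149 - (14685/24491 + 598/2333) = 7*I*√149 - 1*48905723/57137503 = 7*I*√149 - 48905723/57137503 = -48905723/57137503 + 7*I*√149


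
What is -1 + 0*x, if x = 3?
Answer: -1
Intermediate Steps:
-1 + 0*x = -1 + 0*3 = -1 + 0 = -1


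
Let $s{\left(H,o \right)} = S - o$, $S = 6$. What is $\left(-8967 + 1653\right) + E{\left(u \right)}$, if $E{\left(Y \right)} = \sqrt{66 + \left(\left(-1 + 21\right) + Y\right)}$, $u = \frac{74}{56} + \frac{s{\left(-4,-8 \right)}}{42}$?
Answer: $-7314 + \frac{\sqrt{154623}}{42} \approx -7304.6$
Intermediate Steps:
$s{\left(H,o \right)} = 6 - o$
$u = \frac{139}{84}$ ($u = \frac{74}{56} + \frac{6 - -8}{42} = 74 \cdot \frac{1}{56} + \left(6 + 8\right) \frac{1}{42} = \frac{37}{28} + 14 \cdot \frac{1}{42} = \frac{37}{28} + \frac{1}{3} = \frac{139}{84} \approx 1.6548$)
$E{\left(Y \right)} = \sqrt{86 + Y}$ ($E{\left(Y \right)} = \sqrt{66 + \left(20 + Y\right)} = \sqrt{86 + Y}$)
$\left(-8967 + 1653\right) + E{\left(u \right)} = \left(-8967 + 1653\right) + \sqrt{86 + \frac{139}{84}} = -7314 + \sqrt{\frac{7363}{84}} = -7314 + \frac{\sqrt{154623}}{42}$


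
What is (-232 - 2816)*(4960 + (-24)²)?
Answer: -16873728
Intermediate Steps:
(-232 - 2816)*(4960 + (-24)²) = -3048*(4960 + 576) = -3048*5536 = -16873728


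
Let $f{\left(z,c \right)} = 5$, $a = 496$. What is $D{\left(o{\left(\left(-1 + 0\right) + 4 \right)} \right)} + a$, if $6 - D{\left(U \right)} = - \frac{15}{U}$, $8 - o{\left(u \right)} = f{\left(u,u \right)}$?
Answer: $507$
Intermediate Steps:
$o{\left(u \right)} = 3$ ($o{\left(u \right)} = 8 - 5 = 3$)
$D{\left(U \right)} = 6 + \frac{15}{U}$ ($D{\left(U \right)} = 6 - - \frac{15}{U} = 6 + \frac{15}{U}$)
$D{\left(o{\left(\left(-1 + 0\right) + 4 \right)} \right)} + a = \left(6 + \frac{15}{3}\right) + 496 = \left(6 + 15 \cdot \frac{1}{3}\right) + 496 = \left(6 + 5\right) + 496 = 11 + 496 = 507$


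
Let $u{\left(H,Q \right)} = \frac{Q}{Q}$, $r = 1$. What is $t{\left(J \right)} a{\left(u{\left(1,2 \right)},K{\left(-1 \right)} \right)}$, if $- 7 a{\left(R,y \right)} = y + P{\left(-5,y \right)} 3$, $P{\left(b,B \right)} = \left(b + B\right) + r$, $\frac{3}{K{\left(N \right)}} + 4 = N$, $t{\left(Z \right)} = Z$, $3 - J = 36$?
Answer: $- \frac{2376}{35} \approx -67.886$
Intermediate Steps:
$J = -33$ ($J = 3 - 36 = -33$)
$u{\left(H,Q \right)} = 1$
$K{\left(N \right)} = \frac{3}{-4 + N}$
$P{\left(b,B \right)} = 1 + B + b$ ($P{\left(b,B \right)} = \left(b + B\right) + 1 = \left(B + b\right) + 1 = 1 + B + b$)
$a{\left(R,y \right)} = \frac{12}{7} - \frac{4 y}{7}$ ($a{\left(R,y \right)} = - \frac{y + \left(1 + y - 5\right) 3}{7} = - \frac{y + \left(-4 + y\right) 3}{7} = - \frac{y + \left(-12 + 3 y\right)}{7} = - \frac{-12 + 4 y}{7} = \frac{12}{7} - \frac{4 y}{7}$)
$t{\left(J \right)} a{\left(u{\left(1,2 \right)},K{\left(-1 \right)} \right)} = - 33 \left(\frac{12}{7} - \frac{4 \frac{3}{-4 - 1}}{7}\right) = - 33 \left(\frac{12}{7} - \frac{4 \frac{3}{-5}}{7}\right) = - 33 \left(\frac{12}{7} - \frac{4 \cdot 3 \left(- \frac{1}{5}\right)}{7}\right) = - 33 \left(\frac{12}{7} - - \frac{12}{35}\right) = - 33 \left(\frac{12}{7} + \frac{12}{35}\right) = \left(-33\right) \frac{72}{35} = - \frac{2376}{35}$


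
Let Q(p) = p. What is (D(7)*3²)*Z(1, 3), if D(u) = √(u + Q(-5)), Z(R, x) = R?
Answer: 9*√2 ≈ 12.728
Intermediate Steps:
D(u) = √(-5 + u) (D(u) = √(u - 5) = √(-5 + u))
(D(7)*3²)*Z(1, 3) = (√(-5 + 7)*3²)*1 = (√2*9)*1 = (9*√2)*1 = 9*√2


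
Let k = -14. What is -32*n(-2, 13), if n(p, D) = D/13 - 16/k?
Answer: -480/7 ≈ -68.571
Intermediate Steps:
n(p, D) = 8/7 + D/13 (n(p, D) = D/13 - 16/(-14) = D*(1/13) - 16*(-1/14) = D/13 + 8/7 = 8/7 + D/13)
-32*n(-2, 13) = -32*(8/7 + (1/13)*13) = -32*(8/7 + 1) = -32*15/7 = -480/7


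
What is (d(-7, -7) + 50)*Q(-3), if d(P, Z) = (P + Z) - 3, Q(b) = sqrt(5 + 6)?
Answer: 33*sqrt(11) ≈ 109.45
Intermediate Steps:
Q(b) = sqrt(11)
d(P, Z) = -3 + P + Z
(d(-7, -7) + 50)*Q(-3) = ((-3 - 7 - 7) + 50)*sqrt(11) = (-17 + 50)*sqrt(11) = 33*sqrt(11)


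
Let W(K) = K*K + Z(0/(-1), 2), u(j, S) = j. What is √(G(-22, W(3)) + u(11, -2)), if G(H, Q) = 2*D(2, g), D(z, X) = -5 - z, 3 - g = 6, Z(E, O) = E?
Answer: I*√3 ≈ 1.732*I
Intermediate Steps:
g = -3 (g = 3 - 1*6 = 3 - 6 = -3)
W(K) = K² (W(K) = K*K + 0/(-1) = K² + 0*(-1) = K² + 0 = K²)
G(H, Q) = -14 (G(H, Q) = 2*(-5 - 1*2) = 2*(-5 - 2) = 2*(-7) = -14)
√(G(-22, W(3)) + u(11, -2)) = √(-14 + 11) = √(-3) = I*√3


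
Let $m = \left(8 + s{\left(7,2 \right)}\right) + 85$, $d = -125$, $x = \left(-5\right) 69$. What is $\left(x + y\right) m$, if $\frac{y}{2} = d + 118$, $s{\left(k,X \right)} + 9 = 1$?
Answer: $-30515$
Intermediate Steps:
$x = -345$
$s{\left(k,X \right)} = -8$ ($s{\left(k,X \right)} = -9 + 1 = -8$)
$m = 85$ ($m = \left(8 - 8\right) + 85 = 0 + 85 = 85$)
$y = -14$ ($y = 2 \left(-125 + 118\right) = 2 \left(-7\right) = -14$)
$\left(x + y\right) m = \left(-345 - 14\right) 85 = \left(-359\right) 85 = -30515$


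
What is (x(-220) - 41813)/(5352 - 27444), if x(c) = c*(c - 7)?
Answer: -387/1052 ≈ -0.36787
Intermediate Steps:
x(c) = c*(-7 + c)
(x(-220) - 41813)/(5352 - 27444) = (-220*(-7 - 220) - 41813)/(5352 - 27444) = (-220*(-227) - 41813)/(-22092) = (49940 - 41813)*(-1/22092) = 8127*(-1/22092) = -387/1052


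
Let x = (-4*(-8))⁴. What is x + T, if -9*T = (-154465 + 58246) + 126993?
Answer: 3135470/3 ≈ 1.0452e+6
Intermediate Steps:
x = 1048576 (x = 32⁴ = 1048576)
T = -10258/3 (T = -((-154465 + 58246) + 126993)/9 = -(-96219 + 126993)/9 = -⅑*30774 = -10258/3 ≈ -3419.3)
x + T = 1048576 - 10258/3 = 3135470/3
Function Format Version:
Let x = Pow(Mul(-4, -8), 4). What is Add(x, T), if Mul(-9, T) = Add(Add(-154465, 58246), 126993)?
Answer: Rational(3135470, 3) ≈ 1.0452e+6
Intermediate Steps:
x = 1048576 (x = Pow(32, 4) = 1048576)
T = Rational(-10258, 3) (T = Mul(Rational(-1, 9), Add(Add(-154465, 58246), 126993)) = Mul(Rational(-1, 9), Add(-96219, 126993)) = Mul(Rational(-1, 9), 30774) = Rational(-10258, 3) ≈ -3419.3)
Add(x, T) = Add(1048576, Rational(-10258, 3)) = Rational(3135470, 3)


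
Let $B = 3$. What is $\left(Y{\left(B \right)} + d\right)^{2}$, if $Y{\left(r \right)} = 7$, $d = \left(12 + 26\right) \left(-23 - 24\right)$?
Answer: $3164841$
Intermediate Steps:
$d = -1786$ ($d = 38 \left(-47\right) = -1786$)
$\left(Y{\left(B \right)} + d\right)^{2} = \left(7 - 1786\right)^{2} = \left(-1779\right)^{2} = 3164841$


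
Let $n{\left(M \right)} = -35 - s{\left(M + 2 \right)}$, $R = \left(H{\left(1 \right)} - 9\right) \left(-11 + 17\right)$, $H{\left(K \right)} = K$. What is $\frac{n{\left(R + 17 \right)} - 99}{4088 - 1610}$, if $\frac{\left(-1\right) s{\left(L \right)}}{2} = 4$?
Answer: $- \frac{3}{59} \approx -0.050847$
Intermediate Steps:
$s{\left(L \right)} = -8$ ($s{\left(L \right)} = \left(-2\right) 4 = -8$)
$R = -48$ ($R = \left(1 - 9\right) \left(-11 + 17\right) = \left(-8\right) 6 = -48$)
$n{\left(M \right)} = -27$ ($n{\left(M \right)} = -35 - -8 = -35 + 8 = -27$)
$\frac{n{\left(R + 17 \right)} - 99}{4088 - 1610} = \frac{-27 - 99}{4088 - 1610} = - \frac{126}{2478} = \left(-126\right) \frac{1}{2478} = - \frac{3}{59}$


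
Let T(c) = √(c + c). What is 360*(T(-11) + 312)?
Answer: 112320 + 360*I*√22 ≈ 1.1232e+5 + 1688.5*I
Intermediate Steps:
T(c) = √2*√c (T(c) = √(2*c) = √2*√c)
360*(T(-11) + 312) = 360*(√2*√(-11) + 312) = 360*(√2*(I*√11) + 312) = 360*(I*√22 + 312) = 360*(312 + I*√22) = 112320 + 360*I*√22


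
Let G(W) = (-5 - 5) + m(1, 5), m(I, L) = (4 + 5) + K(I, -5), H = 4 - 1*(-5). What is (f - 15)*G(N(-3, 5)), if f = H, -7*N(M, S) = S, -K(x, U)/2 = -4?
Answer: -42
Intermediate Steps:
H = 9 (H = 4 + 5 = 9)
K(x, U) = 8 (K(x, U) = -2*(-4) = 8)
N(M, S) = -S/7
f = 9
m(I, L) = 17 (m(I, L) = (4 + 5) + 8 = 9 + 8 = 17)
G(W) = 7 (G(W) = (-5 - 5) + 17 = -10 + 17 = 7)
(f - 15)*G(N(-3, 5)) = (9 - 15)*7 = -6*7 = -42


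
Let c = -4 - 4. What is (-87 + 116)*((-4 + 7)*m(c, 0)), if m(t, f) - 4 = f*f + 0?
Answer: 348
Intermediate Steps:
c = -8
m(t, f) = 4 + f**2 (m(t, f) = 4 + (f*f + 0) = 4 + (f**2 + 0) = 4 + f**2)
(-87 + 116)*((-4 + 7)*m(c, 0)) = (-87 + 116)*((-4 + 7)*(4 + 0**2)) = 29*(3*(4 + 0)) = 29*(3*4) = 29*12 = 348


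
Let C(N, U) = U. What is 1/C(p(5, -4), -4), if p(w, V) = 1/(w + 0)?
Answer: -1/4 ≈ -0.25000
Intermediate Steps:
p(w, V) = 1/w
1/C(p(5, -4), -4) = 1/(-4) = -1/4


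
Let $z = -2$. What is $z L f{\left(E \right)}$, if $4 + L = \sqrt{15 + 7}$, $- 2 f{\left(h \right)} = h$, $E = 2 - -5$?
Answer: $-28 + 7 \sqrt{22} \approx 4.8329$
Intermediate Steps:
$E = 7$ ($E = 2 + 5 = 7$)
$f{\left(h \right)} = - \frac{h}{2}$
$L = -4 + \sqrt{22}$ ($L = -4 + \sqrt{15 + 7} = -4 + \sqrt{22} \approx 0.69042$)
$z L f{\left(E \right)} = - 2 \left(-4 + \sqrt{22}\right) \left(\left(- \frac{1}{2}\right) 7\right) = \left(8 - 2 \sqrt{22}\right) \left(- \frac{7}{2}\right) = -28 + 7 \sqrt{22}$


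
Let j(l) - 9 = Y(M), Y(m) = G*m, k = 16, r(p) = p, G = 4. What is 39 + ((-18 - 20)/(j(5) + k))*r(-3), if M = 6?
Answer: 2025/49 ≈ 41.327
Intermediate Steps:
Y(m) = 4*m
j(l) = 33 (j(l) = 9 + 4*6 = 9 + 24 = 33)
39 + ((-18 - 20)/(j(5) + k))*r(-3) = 39 + ((-18 - 20)/(33 + 16))*(-3) = 39 - 38/49*(-3) = 39 + 114/49 = 2025/49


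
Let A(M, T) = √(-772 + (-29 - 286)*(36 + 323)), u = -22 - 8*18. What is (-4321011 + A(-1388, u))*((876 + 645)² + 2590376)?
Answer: -21189447198987 + 4903817*I*√113857 ≈ -2.1189e+13 + 1.6547e+9*I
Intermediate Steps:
u = -166 (u = -22 - 144 = -166)
A(M, T) = I*√113857 (A(M, T) = √(-772 - 315*359) = √(-772 - 113085) = √(-113857) = I*√113857)
(-4321011 + A(-1388, u))*((876 + 645)² + 2590376) = (-4321011 + I*√113857)*((876 + 645)² + 2590376) = (-4321011 + I*√113857)*(1521² + 2590376) = (-4321011 + I*√113857)*(2313441 + 2590376) = (-4321011 + I*√113857)*4903817 = -21189447198987 + 4903817*I*√113857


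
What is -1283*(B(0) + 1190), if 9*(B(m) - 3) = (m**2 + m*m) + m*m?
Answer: -1530619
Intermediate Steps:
B(m) = 3 + m**2/3 (B(m) = 3 + ((m**2 + m*m) + m*m)/9 = 3 + ((m**2 + m**2) + m**2)/9 = 3 + (2*m**2 + m**2)/9 = 3 + (3*m**2)/9 = 3 + m**2/3)
-1283*(B(0) + 1190) = -1283*((3 + (1/3)*0**2) + 1190) = -1283*((3 + (1/3)*0) + 1190) = -1283*((3 + 0) + 1190) = -1283*(3 + 1190) = -1283*1193 = -1530619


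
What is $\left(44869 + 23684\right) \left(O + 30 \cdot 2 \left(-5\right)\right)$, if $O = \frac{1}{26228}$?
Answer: $- \frac{539402356647}{26228} \approx -2.0566 \cdot 10^{7}$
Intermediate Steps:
$O = \frac{1}{26228} \approx 3.8127 \cdot 10^{-5}$
$\left(44869 + 23684\right) \left(O + 30 \cdot 2 \left(-5\right)\right) = \left(44869 + 23684\right) \left(\frac{1}{26228} + 30 \cdot 2 \left(-5\right)\right) = 68553 \left(\frac{1}{26228} + 60 \left(-5\right)\right) = 68553 \left(\frac{1}{26228} - 300\right) = 68553 \left(- \frac{7868399}{26228}\right) = - \frac{539402356647}{26228}$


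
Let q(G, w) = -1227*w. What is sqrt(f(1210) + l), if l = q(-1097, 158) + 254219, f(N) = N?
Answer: sqrt(61563) ≈ 248.12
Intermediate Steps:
l = 60353 (l = -1227*158 + 254219 = -193866 + 254219 = 60353)
sqrt(f(1210) + l) = sqrt(1210 + 60353) = sqrt(61563)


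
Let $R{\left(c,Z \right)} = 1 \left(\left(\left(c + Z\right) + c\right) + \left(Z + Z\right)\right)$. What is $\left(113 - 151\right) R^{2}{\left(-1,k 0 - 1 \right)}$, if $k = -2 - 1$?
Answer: $-950$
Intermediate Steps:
$k = -3$
$R{\left(c,Z \right)} = 2 c + 3 Z$ ($R{\left(c,Z \right)} = 1 \left(\left(\left(Z + c\right) + c\right) + 2 Z\right) = 1 \left(\left(Z + 2 c\right) + 2 Z\right) = 1 \left(2 c + 3 Z\right) = 2 c + 3 Z$)
$\left(113 - 151\right) R^{2}{\left(-1,k 0 - 1 \right)} = \left(113 - 151\right) \left(2 \left(-1\right) + 3 \left(\left(-3\right) 0 - 1\right)\right)^{2} = - 38 \left(-2 + 3 \left(0 - 1\right)\right)^{2} = - 38 \left(-2 + 3 \left(-1\right)\right)^{2} = - 38 \left(-2 - 3\right)^{2} = - 38 \left(-5\right)^{2} = \left(-38\right) 25 = -950$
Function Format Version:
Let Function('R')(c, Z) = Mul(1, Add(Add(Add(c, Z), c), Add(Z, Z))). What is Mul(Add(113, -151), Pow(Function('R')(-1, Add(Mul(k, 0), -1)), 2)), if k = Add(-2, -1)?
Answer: -950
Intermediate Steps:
k = -3
Function('R')(c, Z) = Add(Mul(2, c), Mul(3, Z)) (Function('R')(c, Z) = Mul(1, Add(Add(Add(Z, c), c), Mul(2, Z))) = Mul(1, Add(Add(Z, Mul(2, c)), Mul(2, Z))) = Mul(1, Add(Mul(2, c), Mul(3, Z))) = Add(Mul(2, c), Mul(3, Z)))
Mul(Add(113, -151), Pow(Function('R')(-1, Add(Mul(k, 0), -1)), 2)) = Mul(Add(113, -151), Pow(Add(Mul(2, -1), Mul(3, Add(Mul(-3, 0), -1))), 2)) = Mul(-38, Pow(Add(-2, Mul(3, Add(0, -1))), 2)) = Mul(-38, Pow(Add(-2, Mul(3, -1)), 2)) = Mul(-38, Pow(Add(-2, -3), 2)) = Mul(-38, Pow(-5, 2)) = Mul(-38, 25) = -950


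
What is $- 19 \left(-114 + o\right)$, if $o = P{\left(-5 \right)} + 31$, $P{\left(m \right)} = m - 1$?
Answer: $1691$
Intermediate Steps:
$P{\left(m \right)} = -1 + m$
$o = 25$ ($o = \left(-1 - 5\right) + 31 = -6 + 31 = 25$)
$- 19 \left(-114 + o\right) = - 19 \left(-114 + 25\right) = \left(-19\right) \left(-89\right) = 1691$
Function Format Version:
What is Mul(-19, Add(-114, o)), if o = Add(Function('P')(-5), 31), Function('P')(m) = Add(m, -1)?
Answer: 1691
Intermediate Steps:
Function('P')(m) = Add(-1, m)
o = 25 (o = Add(Add(-1, -5), 31) = Add(-6, 31) = 25)
Mul(-19, Add(-114, o)) = Mul(-19, Add(-114, 25)) = Mul(-19, -89) = 1691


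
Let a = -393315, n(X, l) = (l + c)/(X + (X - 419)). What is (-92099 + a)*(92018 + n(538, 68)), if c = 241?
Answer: -9782084771630/219 ≈ -4.4667e+10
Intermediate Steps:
n(X, l) = (241 + l)/(-419 + 2*X) (n(X, l) = (l + 241)/(X + (X - 419)) = (241 + l)/(X + (-419 + X)) = (241 + l)/(-419 + 2*X))
(-92099 + a)*(92018 + n(538, 68)) = (-92099 - 393315)*(92018 + (241 + 68)/(-419 + 2*538)) = -485414*(92018 + 309/(-419 + 1076)) = -485414*(92018 + 309/657) = -485414*(92018 + (1/657)*309) = -485414*(92018 + 103/219) = -485414*20152045/219 = -9782084771630/219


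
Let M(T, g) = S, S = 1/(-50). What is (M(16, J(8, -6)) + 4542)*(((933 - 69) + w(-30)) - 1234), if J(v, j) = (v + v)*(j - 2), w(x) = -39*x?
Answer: 3633584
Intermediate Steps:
S = -1/50 ≈ -0.020000
J(v, j) = 2*v*(-2 + j) (J(v, j) = (2*v)*(-2 + j) = 2*v*(-2 + j))
M(T, g) = -1/50
(M(16, J(8, -6)) + 4542)*(((933 - 69) + w(-30)) - 1234) = (-1/50 + 4542)*(((933 - 69) - 39*(-30)) - 1234) = 227099*((864 + 1170) - 1234)/50 = 227099*(2034 - 1234)/50 = (227099/50)*800 = 3633584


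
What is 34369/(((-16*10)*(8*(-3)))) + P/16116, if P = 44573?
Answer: 20140309/1719040 ≈ 11.716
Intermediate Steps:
34369/(((-16*10)*(8*(-3)))) + P/16116 = 34369/(((-16*10)*(8*(-3)))) + 44573/16116 = 34369/((-160*(-24))) + 44573*(1/16116) = 34369/3840 + 44573/16116 = 20140309/1719040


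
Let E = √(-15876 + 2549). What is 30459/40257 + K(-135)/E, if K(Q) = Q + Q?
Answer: 143/189 + 270*I*√13327/13327 ≈ 0.75661 + 2.3388*I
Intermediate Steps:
K(Q) = 2*Q
E = I*√13327 (E = √(-13327) = I*√13327 ≈ 115.44*I)
30459/40257 + K(-135)/E = 30459/40257 + (2*(-135))/((I*√13327)) = 30459*(1/40257) - (-270)*I*√13327/13327 = 143/189 + 270*I*√13327/13327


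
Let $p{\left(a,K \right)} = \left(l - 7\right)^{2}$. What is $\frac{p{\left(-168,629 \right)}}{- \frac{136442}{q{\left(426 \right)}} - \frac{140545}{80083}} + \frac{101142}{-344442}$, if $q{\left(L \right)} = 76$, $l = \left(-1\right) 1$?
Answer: $- \frac{103366284091813}{313940688023571} \approx -0.32925$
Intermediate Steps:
$l = -1$
$p{\left(a,K \right)} = 64$ ($p{\left(a,K \right)} = \left(-1 - 7\right)^{2} = \left(-8\right)^{2} = 64$)
$\frac{p{\left(-168,629 \right)}}{- \frac{136442}{q{\left(426 \right)}} - \frac{140545}{80083}} + \frac{101142}{-344442} = \frac{64}{- \frac{136442}{76} - \frac{140545}{80083}} + \frac{101142}{-344442} = \frac{64}{\left(-136442\right) \frac{1}{76} - \frac{140545}{80083}} + 101142 \left(- \frac{1}{344442}\right) = \frac{64}{- \frac{68221}{38} - \frac{140545}{80083}} - \frac{16857}{57407} = \frac{64}{- \frac{5468683053}{3043154}} - \frac{16857}{57407} = 64 \left(- \frac{3043154}{5468683053}\right) - \frac{16857}{57407} = - \frac{194761856}{5468683053} - \frac{16857}{57407} = - \frac{103366284091813}{313940688023571}$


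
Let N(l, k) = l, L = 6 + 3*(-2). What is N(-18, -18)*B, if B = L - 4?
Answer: 72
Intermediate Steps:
L = 0 (L = 6 - 6 = 0)
B = -4 (B = 0 - 4 = -4)
N(-18, -18)*B = -18*(-4) = 72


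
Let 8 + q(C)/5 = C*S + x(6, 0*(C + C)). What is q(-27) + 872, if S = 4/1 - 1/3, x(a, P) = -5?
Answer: 312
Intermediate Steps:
S = 11/3 (S = 4*1 - 1*⅓ = 4 - ⅓ = 11/3 ≈ 3.6667)
q(C) = -65 + 55*C/3 (q(C) = -40 + 5*(C*(11/3) - 5) = -40 + 5*(11*C/3 - 5) = -40 + 5*(-5 + 11*C/3) = -40 + (-25 + 55*C/3) = -65 + 55*C/3)
q(-27) + 872 = (-65 + (55/3)*(-27)) + 872 = (-65 - 495) + 872 = -560 + 872 = 312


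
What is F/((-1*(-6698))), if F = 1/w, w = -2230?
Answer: -1/14936540 ≈ -6.6950e-8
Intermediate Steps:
F = -1/2230 (F = 1/(-2230) = -1/2230 ≈ -0.00044843)
F/((-1*(-6698))) = -1/(2230*((-1*(-6698)))) = -1/2230/6698 = -1/2230*1/6698 = -1/14936540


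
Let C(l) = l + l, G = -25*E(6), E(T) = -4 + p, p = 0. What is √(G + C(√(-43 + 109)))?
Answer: √(100 + 2*√66) ≈ 10.782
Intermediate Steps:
E(T) = -4 (E(T) = -4 + 0 = -4)
G = 100 (G = -25*(-4) = 100)
C(l) = 2*l
√(G + C(√(-43 + 109))) = √(100 + 2*√(-43 + 109)) = √(100 + 2*√66)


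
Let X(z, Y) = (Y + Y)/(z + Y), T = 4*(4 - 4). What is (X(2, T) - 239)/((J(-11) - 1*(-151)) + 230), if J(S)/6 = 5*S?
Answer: -239/51 ≈ -4.6863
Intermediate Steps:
J(S) = 30*S (J(S) = 6*(5*S) = 30*S)
T = 0 (T = 4*0 = 0)
X(z, Y) = 2*Y/(Y + z) (X(z, Y) = (2*Y)/(Y + z) = 2*Y/(Y + z))
(X(2, T) - 239)/((J(-11) - 1*(-151)) + 230) = (2*0/(0 + 2) - 239)/((30*(-11) - 1*(-151)) + 230) = (2*0/2 - 239)/((-330 + 151) + 230) = (2*0*(½) - 239)/(-179 + 230) = (0 - 239)/51 = -239*1/51 = -239/51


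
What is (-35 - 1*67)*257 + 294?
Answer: -25920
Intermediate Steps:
(-35 - 1*67)*257 + 294 = (-35 - 67)*257 + 294 = -102*257 + 294 = -26214 + 294 = -25920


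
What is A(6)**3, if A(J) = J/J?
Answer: 1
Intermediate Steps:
A(J) = 1
A(6)**3 = 1**3 = 1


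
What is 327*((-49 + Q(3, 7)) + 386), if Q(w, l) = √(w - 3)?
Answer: 110199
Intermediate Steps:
Q(w, l) = √(-3 + w)
327*((-49 + Q(3, 7)) + 386) = 327*((-49 + √(-3 + 3)) + 386) = 327*((-49 + √0) + 386) = 327*((-49 + 0) + 386) = 327*(-49 + 386) = 327*337 = 110199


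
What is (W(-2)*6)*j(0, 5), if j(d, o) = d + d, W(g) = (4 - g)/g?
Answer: 0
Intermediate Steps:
W(g) = (4 - g)/g
j(d, o) = 2*d
(W(-2)*6)*j(0, 5) = (((4 - 1*(-2))/(-2))*6)*(2*0) = (-(4 + 2)/2*6)*0 = (-1/2*6*6)*0 = -3*6*0 = -18*0 = 0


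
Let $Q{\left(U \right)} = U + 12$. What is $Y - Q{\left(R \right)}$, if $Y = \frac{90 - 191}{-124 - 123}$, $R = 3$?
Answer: $- \frac{3604}{247} \approx -14.591$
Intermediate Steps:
$Q{\left(U \right)} = 12 + U$
$Y = \frac{101}{247}$ ($Y = - \frac{101}{-247} = \left(-101\right) \left(- \frac{1}{247}\right) = \frac{101}{247} \approx 0.40891$)
$Y - Q{\left(R \right)} = \frac{101}{247} - \left(12 + 3\right) = \frac{101}{247} - 15 = - \frac{3604}{247}$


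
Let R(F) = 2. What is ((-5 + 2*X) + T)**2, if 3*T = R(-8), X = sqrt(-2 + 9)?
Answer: 421/9 - 52*sqrt(7)/3 ≈ 0.91809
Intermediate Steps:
X = sqrt(7) ≈ 2.6458
T = 2/3 (T = (1/3)*2 = 2/3 ≈ 0.66667)
((-5 + 2*X) + T)**2 = ((-5 + 2*sqrt(7)) + 2/3)**2 = (-13/3 + 2*sqrt(7))**2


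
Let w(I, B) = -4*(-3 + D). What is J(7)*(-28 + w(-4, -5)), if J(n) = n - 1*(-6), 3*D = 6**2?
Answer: -832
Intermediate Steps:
D = 12 (D = (1/3)*6**2 = (1/3)*36 = 12)
J(n) = 6 + n (J(n) = n + 6 = 6 + n)
w(I, B) = -36 (w(I, B) = -4*(-3 + 12) = -4*9 = -36)
J(7)*(-28 + w(-4, -5)) = (6 + 7)*(-28 - 36) = 13*(-64) = -832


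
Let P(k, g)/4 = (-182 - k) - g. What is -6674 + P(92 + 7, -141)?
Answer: -7234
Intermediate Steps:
P(k, g) = -728 - 4*g - 4*k (P(k, g) = 4*((-182 - k) - g) = 4*(-182 - g - k) = -728 - 4*g - 4*k)
-6674 + P(92 + 7, -141) = -6674 + (-728 - 4*(-141) - 4*(92 + 7)) = -6674 + (-728 + 564 - 4*99) = -6674 + (-728 + 564 - 396) = -6674 - 560 = -7234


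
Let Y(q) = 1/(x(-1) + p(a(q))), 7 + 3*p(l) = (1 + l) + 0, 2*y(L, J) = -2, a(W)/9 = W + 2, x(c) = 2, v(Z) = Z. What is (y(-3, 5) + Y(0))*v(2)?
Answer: -5/3 ≈ -1.6667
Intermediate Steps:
a(W) = 18 + 9*W (a(W) = 9*(W + 2) = 9*(2 + W) = 18 + 9*W)
y(L, J) = -1 (y(L, J) = (½)*(-2) = -1)
p(l) = -2 + l/3 (p(l) = -7/3 + ((1 + l) + 0)/3 = -7/3 + (1 + l)/3 = -7/3 + (⅓ + l/3) = -2 + l/3)
Y(q) = 1/(6 + 3*q) (Y(q) = 1/(2 + (-2 + (18 + 9*q)/3)) = 1/(2 + (-2 + (6 + 3*q))) = 1/(2 + (4 + 3*q)) = 1/(6 + 3*q))
(y(-3, 5) + Y(0))*v(2) = (-1 + 1/(3*(2 + 0)))*2 = (-1 + (⅓)/2)*2 = (-1 + (⅓)*(½))*2 = (-1 + ⅙)*2 = -⅚*2 = -5/3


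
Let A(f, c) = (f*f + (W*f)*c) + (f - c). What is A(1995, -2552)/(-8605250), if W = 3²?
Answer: 20918294/4302625 ≈ 4.8618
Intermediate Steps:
W = 9
A(f, c) = f + f² - c + 9*c*f (A(f, c) = (f*f + (9*f)*c) + (f - c) = (f² + 9*c*f) + (f - c) = f + f² - c + 9*c*f)
A(1995, -2552)/(-8605250) = (1995 + 1995² - 1*(-2552) + 9*(-2552)*1995)/(-8605250) = (1995 + 3980025 + 2552 - 45821160)*(-1/8605250) = -41836588*(-1/8605250) = 20918294/4302625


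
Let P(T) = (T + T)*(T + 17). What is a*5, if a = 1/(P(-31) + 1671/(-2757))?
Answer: 919/159427 ≈ 0.0057644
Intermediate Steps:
P(T) = 2*T*(17 + T) (P(T) = (2*T)*(17 + T) = 2*T*(17 + T))
a = 919/797135 (a = 1/(2*(-31)*(17 - 31) + 1671/(-2757)) = 1/(2*(-31)*(-14) + 1671*(-1/2757)) = 1/(868 - 557/919) = 1/(797135/919) = 919/797135 ≈ 0.0011529)
a*5 = (919/797135)*5 = 919/159427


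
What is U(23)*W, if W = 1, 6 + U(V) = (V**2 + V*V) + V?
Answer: 1075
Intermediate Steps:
U(V) = -6 + V + 2*V**2 (U(V) = -6 + ((V**2 + V*V) + V) = -6 + ((V**2 + V**2) + V) = -6 + (2*V**2 + V) = -6 + (V + 2*V**2) = -6 + V + 2*V**2)
U(23)*W = (-6 + 23 + 2*23**2)*1 = (-6 + 23 + 2*529)*1 = (-6 + 23 + 1058)*1 = 1075*1 = 1075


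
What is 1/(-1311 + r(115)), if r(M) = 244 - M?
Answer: -1/1182 ≈ -0.00084602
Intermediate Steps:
1/(-1311 + r(115)) = 1/(-1311 + (244 - 1*115)) = 1/(-1311 + (244 - 115)) = 1/(-1311 + 129) = 1/(-1182) = -1/1182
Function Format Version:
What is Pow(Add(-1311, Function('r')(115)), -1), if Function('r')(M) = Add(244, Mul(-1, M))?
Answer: Rational(-1, 1182) ≈ -0.00084602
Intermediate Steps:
Pow(Add(-1311, Function('r')(115)), -1) = Pow(Add(-1311, Add(244, Mul(-1, 115))), -1) = Pow(Add(-1311, Add(244, -115)), -1) = Pow(Add(-1311, 129), -1) = Pow(-1182, -1) = Rational(-1, 1182)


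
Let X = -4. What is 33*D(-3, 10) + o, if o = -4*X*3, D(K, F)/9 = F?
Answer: 3018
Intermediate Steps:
D(K, F) = 9*F
o = 48 (o = -4*(-4)*3 = 16*3 = 48)
33*D(-3, 10) + o = 33*(9*10) + 48 = 33*90 + 48 = 2970 + 48 = 3018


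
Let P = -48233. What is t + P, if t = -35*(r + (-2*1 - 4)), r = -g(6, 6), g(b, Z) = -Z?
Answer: -48233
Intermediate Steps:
r = 6 (r = -(-1)*6 = -1*(-6) = 6)
t = 0 (t = -35*(6 + (-2*1 - 4)) = -35*(6 + (-2 - 4)) = -35*(6 - 6) = -35*0 = 0)
t + P = 0 - 48233 = -48233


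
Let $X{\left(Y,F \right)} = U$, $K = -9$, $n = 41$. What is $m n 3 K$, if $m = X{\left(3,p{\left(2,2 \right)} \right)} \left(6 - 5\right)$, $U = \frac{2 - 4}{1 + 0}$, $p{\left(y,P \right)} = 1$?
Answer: $2214$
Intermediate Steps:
$U = -2$ ($U = - \frac{2}{1} = \left(-2\right) 1 = -2$)
$X{\left(Y,F \right)} = -2$
$m = -2$ ($m = - 2 \left(6 - 5\right) = \left(-2\right) 1 = -2$)
$m n 3 K = \left(-2\right) 41 \cdot 3 \left(-9\right) = \left(-82\right) \left(-27\right) = 2214$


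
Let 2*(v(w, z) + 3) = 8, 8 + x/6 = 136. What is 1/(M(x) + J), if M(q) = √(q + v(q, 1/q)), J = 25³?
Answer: 15625/244139856 - √769/244139856 ≈ 6.3887e-5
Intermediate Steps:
x = 768 (x = -48 + 6*136 = -48 + 816 = 768)
v(w, z) = 1 (v(w, z) = -3 + (½)*8 = -3 + 4 = 1)
J = 15625
M(q) = √(1 + q) (M(q) = √(q + 1) = √(1 + q))
1/(M(x) + J) = 1/(√(1 + 768) + 15625) = 1/(√769 + 15625) = 1/(15625 + √769)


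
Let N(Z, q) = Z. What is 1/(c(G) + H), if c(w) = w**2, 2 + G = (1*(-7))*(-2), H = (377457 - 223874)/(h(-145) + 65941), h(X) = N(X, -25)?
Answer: 65796/9628207 ≈ 0.0068337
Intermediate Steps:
h(X) = X
H = 153583/65796 (H = (377457 - 223874)/(-145 + 65941) = 153583/65796 ≈ 2.3342)
G = 12 (G = -2 + (1*(-7))*(-2) = -2 - 7*(-2) = -2 + 14 = 12)
1/(c(G) + H) = 1/(12**2 + 153583/65796) = 1/(144 + 153583/65796) = 1/(9628207/65796) = 65796/9628207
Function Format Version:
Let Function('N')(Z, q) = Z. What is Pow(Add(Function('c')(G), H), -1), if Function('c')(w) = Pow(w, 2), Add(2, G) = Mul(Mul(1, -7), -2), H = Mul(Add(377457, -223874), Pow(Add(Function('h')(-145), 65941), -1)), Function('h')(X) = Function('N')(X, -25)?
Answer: Rational(65796, 9628207) ≈ 0.0068337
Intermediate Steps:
Function('h')(X) = X
H = Rational(153583, 65796) (H = Mul(Add(377457, -223874), Pow(Add(-145, 65941), -1)) = Mul(153583, Pow(65796, -1)) = Mul(153583, Rational(1, 65796)) = Rational(153583, 65796) ≈ 2.3342)
G = 12 (G = Add(-2, Mul(Mul(1, -7), -2)) = Add(-2, Mul(-7, -2)) = Add(-2, 14) = 12)
Pow(Add(Function('c')(G), H), -1) = Pow(Add(Pow(12, 2), Rational(153583, 65796)), -1) = Pow(Add(144, Rational(153583, 65796)), -1) = Pow(Rational(9628207, 65796), -1) = Rational(65796, 9628207)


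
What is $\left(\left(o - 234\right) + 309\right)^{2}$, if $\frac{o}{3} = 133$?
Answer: $224676$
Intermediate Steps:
$o = 399$ ($o = 3 \cdot 133 = 399$)
$\left(\left(o - 234\right) + 309\right)^{2} = \left(\left(399 - 234\right) + 309\right)^{2} = \left(165 + 309\right)^{2} = 474^{2} = 224676$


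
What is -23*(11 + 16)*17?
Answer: -10557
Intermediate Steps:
-23*(11 + 16)*17 = -23*27*17 = -621*17 = -10557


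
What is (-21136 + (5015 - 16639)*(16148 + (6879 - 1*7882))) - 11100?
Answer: -176077716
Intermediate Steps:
(-21136 + (5015 - 16639)*(16148 + (6879 - 1*7882))) - 11100 = (-21136 - 11624*(16148 + (6879 - 7882))) - 11100 = (-21136 - 11624*(16148 - 1003)) - 11100 = (-21136 - 11624*15145) - 11100 = (-21136 - 176045480) - 11100 = -176066616 - 11100 = -176077716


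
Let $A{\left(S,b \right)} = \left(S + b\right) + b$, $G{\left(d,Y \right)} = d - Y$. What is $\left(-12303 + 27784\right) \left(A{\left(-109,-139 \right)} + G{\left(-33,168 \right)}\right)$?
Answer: $-9102828$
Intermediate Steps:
$A{\left(S,b \right)} = S + 2 b$
$\left(-12303 + 27784\right) \left(A{\left(-109,-139 \right)} + G{\left(-33,168 \right)}\right) = \left(-12303 + 27784\right) \left(\left(-109 + 2 \left(-139\right)\right) - 201\right) = 15481 \left(\left(-109 - 278\right) - 201\right) = 15481 \left(-387 - 201\right) = 15481 \left(-588\right) = -9102828$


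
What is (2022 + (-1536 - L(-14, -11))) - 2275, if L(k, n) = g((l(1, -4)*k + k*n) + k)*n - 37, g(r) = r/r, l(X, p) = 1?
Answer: -1741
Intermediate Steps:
g(r) = 1
L(k, n) = -37 + n (L(k, n) = 1*n - 37 = n - 37 = -37 + n)
(2022 + (-1536 - L(-14, -11))) - 2275 = (2022 + (-1536 - (-37 - 11))) - 2275 = (2022 + (-1536 - 1*(-48))) - 2275 = (2022 + (-1536 + 48)) - 2275 = (2022 - 1488) - 2275 = 534 - 2275 = -1741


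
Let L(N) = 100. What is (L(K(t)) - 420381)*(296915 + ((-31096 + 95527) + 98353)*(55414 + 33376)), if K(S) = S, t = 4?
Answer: -6074694618105275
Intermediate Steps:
(L(K(t)) - 420381)*(296915 + ((-31096 + 95527) + 98353)*(55414 + 33376)) = (100 - 420381)*(296915 + ((-31096 + 95527) + 98353)*(55414 + 33376)) = -420281*(296915 + (64431 + 98353)*88790) = -420281*(296915 + 162784*88790) = -420281*(296915 + 14453591360) = -420281*14453888275 = -6074694618105275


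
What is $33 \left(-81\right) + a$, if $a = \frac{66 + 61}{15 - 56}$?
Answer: $- \frac{109720}{41} \approx -2676.1$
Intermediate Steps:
$a = - \frac{127}{41}$ ($a = \frac{127}{-41} = 127 \left(- \frac{1}{41}\right) = - \frac{127}{41} \approx -3.0976$)
$33 \left(-81\right) + a = 33 \left(-81\right) - \frac{127}{41} = -2673 - \frac{127}{41} = - \frac{109720}{41}$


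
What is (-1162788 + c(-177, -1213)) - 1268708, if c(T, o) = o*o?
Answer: -960127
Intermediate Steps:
c(T, o) = o²
(-1162788 + c(-177, -1213)) - 1268708 = (-1162788 + (-1213)²) - 1268708 = (-1162788 + 1471369) - 1268708 = 308581 - 1268708 = -960127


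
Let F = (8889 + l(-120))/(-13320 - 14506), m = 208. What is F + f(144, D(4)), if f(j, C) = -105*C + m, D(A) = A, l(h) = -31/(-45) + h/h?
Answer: -265860121/1252170 ≈ -212.32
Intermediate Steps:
l(h) = 76/45 (l(h) = -31*(-1/45) + 1 = 31/45 + 1 = 76/45)
f(j, C) = 208 - 105*C (f(j, C) = -105*C + 208 = 208 - 105*C)
F = -400081/1252170 (F = (8889 + 76/45)/(-13320 - 14506) = (400081/45)/(-27826) = (400081/45)*(-1/27826) = -400081/1252170 ≈ -0.31951)
F + f(144, D(4)) = -400081/1252170 + (208 - 105*4) = -400081/1252170 + (208 - 420) = -400081/1252170 - 212 = -265860121/1252170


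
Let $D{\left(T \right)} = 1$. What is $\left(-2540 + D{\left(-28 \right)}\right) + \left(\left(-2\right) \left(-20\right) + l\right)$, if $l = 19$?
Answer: $-2480$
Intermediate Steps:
$\left(-2540 + D{\left(-28 \right)}\right) + \left(\left(-2\right) \left(-20\right) + l\right) = \left(-2540 + 1\right) + \left(\left(-2\right) \left(-20\right) + 19\right) = -2539 + \left(40 + 19\right) = -2539 + 59 = -2480$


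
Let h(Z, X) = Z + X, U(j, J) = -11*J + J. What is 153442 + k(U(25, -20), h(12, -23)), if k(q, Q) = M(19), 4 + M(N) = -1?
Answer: 153437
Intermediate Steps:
M(N) = -5 (M(N) = -4 - 1 = -5)
U(j, J) = -10*J
h(Z, X) = X + Z
k(q, Q) = -5
153442 + k(U(25, -20), h(12, -23)) = 153442 - 5 = 153437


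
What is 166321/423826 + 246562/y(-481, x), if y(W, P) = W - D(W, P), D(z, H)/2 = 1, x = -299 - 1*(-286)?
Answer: -104419053169/204707958 ≈ -510.09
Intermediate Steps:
x = -13 (x = -299 + 286 = -13)
D(z, H) = 2 (D(z, H) = 2*1 = 2)
y(W, P) = -2 + W (y(W, P) = W - 1*2 = W - 2 = -2 + W)
166321/423826 + 246562/y(-481, x) = 166321/423826 + 246562/(-2 - 481) = 166321*(1/423826) + 246562/(-483) = 166321/423826 + 246562*(-1/483) = 166321/423826 - 246562/483 = -104419053169/204707958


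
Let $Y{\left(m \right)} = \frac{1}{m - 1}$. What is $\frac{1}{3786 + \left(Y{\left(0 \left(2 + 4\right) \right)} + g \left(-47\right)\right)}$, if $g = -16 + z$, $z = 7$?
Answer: $\frac{1}{4208} \approx 0.00023764$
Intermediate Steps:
$g = -9$ ($g = -16 + 7 = -9$)
$Y{\left(m \right)} = \frac{1}{-1 + m}$
$\frac{1}{3786 + \left(Y{\left(0 \left(2 + 4\right) \right)} + g \left(-47\right)\right)} = \frac{1}{3786 + \left(\frac{1}{-1 + 0 \left(2 + 4\right)} - -423\right)} = \frac{1}{3786 + \left(\frac{1}{-1 + 0 \cdot 6} + 423\right)} = \frac{1}{3786 + \left(\frac{1}{-1 + 0} + 423\right)} = \frac{1}{3786 + \left(\frac{1}{-1} + 423\right)} = \frac{1}{3786 + \left(-1 + 423\right)} = \frac{1}{3786 + 422} = \frac{1}{4208}$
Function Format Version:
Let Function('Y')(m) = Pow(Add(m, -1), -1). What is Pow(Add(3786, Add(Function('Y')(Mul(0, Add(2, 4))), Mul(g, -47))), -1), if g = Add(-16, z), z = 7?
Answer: Rational(1, 4208) ≈ 0.00023764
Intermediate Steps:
g = -9 (g = Add(-16, 7) = -9)
Function('Y')(m) = Pow(Add(-1, m), -1)
Pow(Add(3786, Add(Function('Y')(Mul(0, Add(2, 4))), Mul(g, -47))), -1) = Pow(Add(3786, Add(Pow(Add(-1, Mul(0, Add(2, 4))), -1), Mul(-9, -47))), -1) = Pow(Add(3786, Add(Pow(Add(-1, Mul(0, 6)), -1), 423)), -1) = Pow(Add(3786, Add(Pow(Add(-1, 0), -1), 423)), -1) = Pow(Add(3786, Add(Pow(-1, -1), 423)), -1) = Pow(Add(3786, Add(-1, 423)), -1) = Pow(Add(3786, 422), -1) = Pow(4208, -1) = Rational(1, 4208)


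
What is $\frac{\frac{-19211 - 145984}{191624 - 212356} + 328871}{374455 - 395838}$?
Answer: $- \frac{6818318767}{443312356} \approx -15.38$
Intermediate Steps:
$\frac{\frac{-19211 - 145984}{191624 - 212356} + 328871}{374455 - 395838} = \frac{- \frac{165195}{-20732} + 328871}{-21383} = \left(\left(-165195\right) \left(- \frac{1}{20732}\right) + 328871\right) \left(- \frac{1}{21383}\right) = \left(\frac{165195}{20732} + 328871\right) \left(- \frac{1}{21383}\right) = \frac{6818318767}{20732} \left(- \frac{1}{21383}\right) = - \frac{6818318767}{443312356}$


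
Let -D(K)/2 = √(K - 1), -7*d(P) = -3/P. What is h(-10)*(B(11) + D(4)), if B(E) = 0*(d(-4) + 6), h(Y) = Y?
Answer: 20*√3 ≈ 34.641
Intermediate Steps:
d(P) = 3/(7*P) (d(P) = -(-3)/(7*P) = 3/(7*P))
D(K) = -2*√(-1 + K) (D(K) = -2*√(K - 1) = -2*√(-1 + K))
B(E) = 0 (B(E) = 0*((3/7)/(-4) + 6) = 0*((3/7)*(-¼) + 6) = 0*(-3/28 + 6) = 0*(165/28) = 0)
h(-10)*(B(11) + D(4)) = -10*(0 - 2*√(-1 + 4)) = -10*(0 - 2*√3) = -(-20)*√3 = 20*√3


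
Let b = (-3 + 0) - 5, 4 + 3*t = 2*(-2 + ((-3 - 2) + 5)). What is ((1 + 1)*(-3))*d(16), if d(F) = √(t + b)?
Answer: -8*I*√6 ≈ -19.596*I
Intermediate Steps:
t = -8/3 (t = -4/3 + (2*(-2 + ((-3 - 2) + 5)))/3 = -4/3 + (2*(-2 + (-5 + 5)))/3 = -4/3 + (2*(-2 + 0))/3 = -4/3 + (2*(-2))/3 = -4/3 + (⅓)*(-4) = -4/3 - 4/3 = -8/3 ≈ -2.6667)
b = -8 (b = -3 - 5 = -8)
d(F) = 4*I*√6/3 (d(F) = √(-8/3 - 8) = √(-32/3) = 4*I*√6/3)
((1 + 1)*(-3))*d(16) = ((1 + 1)*(-3))*(4*I*√6/3) = (2*(-3))*(4*I*√6/3) = -8*I*√6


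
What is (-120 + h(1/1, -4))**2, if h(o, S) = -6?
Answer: 15876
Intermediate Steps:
(-120 + h(1/1, -4))**2 = (-120 - 6)**2 = (-126)**2 = 15876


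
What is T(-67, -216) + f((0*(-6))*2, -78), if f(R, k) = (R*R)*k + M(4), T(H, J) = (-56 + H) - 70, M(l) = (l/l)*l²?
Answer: -177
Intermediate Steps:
M(l) = l² (M(l) = 1*l² = l²)
T(H, J) = -126 + H
f(R, k) = 16 + k*R² (f(R, k) = (R*R)*k + 4² = R²*k + 16 = k*R² + 16 = 16 + k*R²)
T(-67, -216) + f((0*(-6))*2, -78) = (-126 - 67) + (16 - 78*((0*(-6))*2)²) = -193 + (16 - 78*(0*2)²) = -193 + (16 - 78*0²) = -193 + (16 - 78*0) = -193 + (16 + 0) = -193 + 16 = -177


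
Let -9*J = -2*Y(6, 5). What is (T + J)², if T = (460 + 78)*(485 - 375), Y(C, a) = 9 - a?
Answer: 283692586384/81 ≈ 3.5024e+9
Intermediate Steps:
T = 59180 (T = 538*110 = 59180)
J = 8/9 (J = -(-2)*(9 - 1*5)/9 = -(-2)*(9 - 5)/9 = -(-2)*4/9 = -⅑*(-8) = 8/9 ≈ 0.88889)
(T + J)² = (59180 + 8/9)² = (532628/9)² = 283692586384/81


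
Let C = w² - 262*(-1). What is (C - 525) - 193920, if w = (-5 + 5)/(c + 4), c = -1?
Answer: -194183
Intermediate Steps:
w = 0 (w = (-5 + 5)/(-1 + 4) = 0/3 = 0*(⅓) = 0)
C = 262 (C = 0² - 262*(-1) = 0 + 262 = 262)
(C - 525) - 193920 = (262 - 525) - 193920 = -263 - 193920 = -194183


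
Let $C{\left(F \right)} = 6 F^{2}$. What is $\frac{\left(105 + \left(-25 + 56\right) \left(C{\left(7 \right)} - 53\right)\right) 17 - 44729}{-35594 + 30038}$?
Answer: $- \frac{28021}{1852} \approx -15.13$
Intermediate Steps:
$\frac{\left(105 + \left(-25 + 56\right) \left(C{\left(7 \right)} - 53\right)\right) 17 - 44729}{-35594 + 30038} = \frac{\left(105 + \left(-25 + 56\right) \left(6 \cdot 7^{2} - 53\right)\right) 17 - 44729}{-35594 + 30038} = \frac{\left(105 + 31 \left(6 \cdot 49 - 53\right)\right) 17 - 44729}{-5556} = \left(\left(105 + 31 \left(294 - 53\right)\right) 17 - 44729\right) \left(- \frac{1}{5556}\right) = \left(\left(105 + 31 \cdot 241\right) 17 - 44729\right) \left(- \frac{1}{5556}\right) = \left(\left(105 + 7471\right) 17 - 44729\right) \left(- \frac{1}{5556}\right) = \left(7576 \cdot 17 - 44729\right) \left(- \frac{1}{5556}\right) = \left(128792 - 44729\right) \left(- \frac{1}{5556}\right) = 84063 \left(- \frac{1}{5556}\right) = - \frac{28021}{1852}$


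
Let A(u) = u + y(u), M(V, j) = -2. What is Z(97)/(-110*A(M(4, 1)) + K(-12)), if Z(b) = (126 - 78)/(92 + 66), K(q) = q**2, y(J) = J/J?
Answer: 12/10033 ≈ 0.0011961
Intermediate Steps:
y(J) = 1
A(u) = 1 + u (A(u) = u + 1 = 1 + u)
Z(b) = 24/79 (Z(b) = 48/158 = 48*(1/158) = 24/79)
Z(97)/(-110*A(M(4, 1)) + K(-12)) = 24/(79*(-110*(1 - 2) + (-12)**2)) = 24/(79*(-110*(-1) + 144)) = 24/(79*(110 + 144)) = (24/79)/254 = (24/79)*(1/254) = 12/10033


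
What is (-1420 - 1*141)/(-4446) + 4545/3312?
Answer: 1409839/818064 ≈ 1.7234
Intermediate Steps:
(-1420 - 1*141)/(-4446) + 4545/3312 = (-1420 - 141)*(-1/4446) + 4545*(1/3312) = -1561*(-1/4446) + 505/368 = 1561/4446 + 505/368 = 1409839/818064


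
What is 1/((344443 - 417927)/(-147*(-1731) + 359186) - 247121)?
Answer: -613643/151644145287 ≈ -4.0466e-6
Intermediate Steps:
1/((344443 - 417927)/(-147*(-1731) + 359186) - 247121) = 1/(-73484/(254457 + 359186) - 247121) = 1/(-73484/613643 - 247121) = 1/(-151644145287/613643) = -613643/151644145287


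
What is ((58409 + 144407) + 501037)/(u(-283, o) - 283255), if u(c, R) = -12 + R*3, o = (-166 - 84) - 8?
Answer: -703853/284041 ≈ -2.4780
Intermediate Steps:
o = -258 (o = -250 - 8 = -258)
u(c, R) = -12 + 3*R
((58409 + 144407) + 501037)/(u(-283, o) - 283255) = ((58409 + 144407) + 501037)/((-12 + 3*(-258)) - 283255) = (202816 + 501037)/((-12 - 774) - 283255) = 703853/(-786 - 283255) = 703853/(-284041) = 703853*(-1/284041) = -703853/284041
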